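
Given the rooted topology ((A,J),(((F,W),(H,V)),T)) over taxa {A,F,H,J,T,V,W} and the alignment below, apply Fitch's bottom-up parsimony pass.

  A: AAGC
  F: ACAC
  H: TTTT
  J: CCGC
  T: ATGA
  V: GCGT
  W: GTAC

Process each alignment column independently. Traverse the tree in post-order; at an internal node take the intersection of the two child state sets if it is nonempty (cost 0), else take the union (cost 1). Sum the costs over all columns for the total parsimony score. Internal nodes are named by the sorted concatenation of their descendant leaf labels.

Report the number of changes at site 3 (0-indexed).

2

[col 0] AJ: children A:{A}, J:{C} ∪→ {A,C}; cost 1
[col 0] FW: children F:{A}, W:{G} ∪→ {A,G}; cost 1
[col 0] HV: children H:{T}, V:{G} ∪→ {G,T}; cost 1
[col 0] FHVW: children FW:{A,G}, HV:{G,T} ∩→ {G}; cost 0
[col 0] FHTVW: children FHVW:{G}, T:{A} ∪→ {A,G}; cost 1
[col 0] AFHJTVW: children AJ:{A,C}, FHTVW:{A,G} ∩→ {A}; cost 0
[col 1] AJ: children A:{A}, J:{C} ∪→ {A,C}; cost 1
[col 1] FW: children F:{C}, W:{T} ∪→ {C,T}; cost 1
[col 1] HV: children H:{T}, V:{C} ∪→ {C,T}; cost 1
[col 1] FHVW: children FW:{C,T}, HV:{C,T} ∩→ {C,T}; cost 0
[col 1] FHTVW: children FHVW:{C,T}, T:{T} ∩→ {T}; cost 0
[col 1] AFHJTVW: children AJ:{A,C}, FHTVW:{T} ∪→ {A,C,T}; cost 1
[col 2] AJ: children A:{G}, J:{G} ∩→ {G}; cost 0
[col 2] FW: children F:{A}, W:{A} ∩→ {A}; cost 0
[col 2] HV: children H:{T}, V:{G} ∪→ {G,T}; cost 1
[col 2] FHVW: children FW:{A}, HV:{G,T} ∪→ {A,G,T}; cost 1
[col 2] FHTVW: children FHVW:{A,G,T}, T:{G} ∩→ {G}; cost 0
[col 2] AFHJTVW: children AJ:{G}, FHTVW:{G} ∩→ {G}; cost 0
[col 3] AJ: children A:{C}, J:{C} ∩→ {C}; cost 0
[col 3] FW: children F:{C}, W:{C} ∩→ {C}; cost 0
[col 3] HV: children H:{T}, V:{T} ∩→ {T}; cost 0
[col 3] FHVW: children FW:{C}, HV:{T} ∪→ {C,T}; cost 1
[col 3] FHTVW: children FHVW:{C,T}, T:{A} ∪→ {A,C,T}; cost 1
[col 3] AFHJTVW: children AJ:{C}, FHTVW:{A,C,T} ∩→ {C}; cost 0
per-site changes: [4, 4, 2, 2]; total = 12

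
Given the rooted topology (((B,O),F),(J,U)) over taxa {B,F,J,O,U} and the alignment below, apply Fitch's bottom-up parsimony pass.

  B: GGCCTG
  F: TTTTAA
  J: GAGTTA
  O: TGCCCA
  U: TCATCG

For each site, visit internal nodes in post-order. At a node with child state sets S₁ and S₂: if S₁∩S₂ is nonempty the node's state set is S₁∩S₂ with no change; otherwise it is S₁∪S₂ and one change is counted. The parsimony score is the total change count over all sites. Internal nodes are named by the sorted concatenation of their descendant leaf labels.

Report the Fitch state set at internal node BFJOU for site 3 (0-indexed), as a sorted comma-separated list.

T

site 0, node BO: B={G} ∪ O={T} → {G,T} (+1)
site 0, node BFO: BO={G,T} ∩ F={T} → {T} (+0)
site 0, node JU: J={G} ∪ U={T} → {G,T} (+1)
site 0, node BFJOU: BFO={T} ∩ JU={G,T} → {T} (+0)
site 1, node BO: B={G} ∩ O={G} → {G} (+0)
site 1, node BFO: BO={G} ∪ F={T} → {G,T} (+1)
site 1, node JU: J={A} ∪ U={C} → {A,C} (+1)
site 1, node BFJOU: BFO={G,T} ∪ JU={A,C} → {A,C,G,T} (+1)
site 2, node BO: B={C} ∩ O={C} → {C} (+0)
site 2, node BFO: BO={C} ∪ F={T} → {C,T} (+1)
site 2, node JU: J={G} ∪ U={A} → {A,G} (+1)
site 2, node BFJOU: BFO={C,T} ∪ JU={A,G} → {A,C,G,T} (+1)
site 3, node BO: B={C} ∩ O={C} → {C} (+0)
site 3, node BFO: BO={C} ∪ F={T} → {C,T} (+1)
site 3, node JU: J={T} ∩ U={T} → {T} (+0)
site 3, node BFJOU: BFO={C,T} ∩ JU={T} → {T} (+0)
site 4, node BO: B={T} ∪ O={C} → {C,T} (+1)
site 4, node BFO: BO={C,T} ∪ F={A} → {A,C,T} (+1)
site 4, node JU: J={T} ∪ U={C} → {C,T} (+1)
site 4, node BFJOU: BFO={A,C,T} ∩ JU={C,T} → {C,T} (+0)
site 5, node BO: B={G} ∪ O={A} → {A,G} (+1)
site 5, node BFO: BO={A,G} ∩ F={A} → {A} (+0)
site 5, node JU: J={A} ∪ U={G} → {A,G} (+1)
site 5, node BFJOU: BFO={A} ∩ JU={A,G} → {A} (+0)
per-site changes: [2, 3, 3, 1, 3, 2]; total = 14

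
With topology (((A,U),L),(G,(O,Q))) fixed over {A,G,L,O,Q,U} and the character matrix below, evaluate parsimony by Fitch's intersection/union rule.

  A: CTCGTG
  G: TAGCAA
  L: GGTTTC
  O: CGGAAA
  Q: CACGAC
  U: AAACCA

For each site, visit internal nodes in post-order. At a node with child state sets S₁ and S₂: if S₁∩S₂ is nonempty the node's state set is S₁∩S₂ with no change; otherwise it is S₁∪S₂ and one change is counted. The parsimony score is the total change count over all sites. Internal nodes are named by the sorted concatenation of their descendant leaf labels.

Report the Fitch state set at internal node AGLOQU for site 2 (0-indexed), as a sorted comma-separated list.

[col 0] AU: children A:{C}, U:{A} ∪→ {A,C}; cost 1
[col 0] ALU: children AU:{A,C}, L:{G} ∪→ {A,C,G}; cost 1
[col 0] OQ: children O:{C}, Q:{C} ∩→ {C}; cost 0
[col 0] GOQ: children G:{T}, OQ:{C} ∪→ {C,T}; cost 1
[col 0] AGLOQU: children ALU:{A,C,G}, GOQ:{C,T} ∩→ {C}; cost 0
[col 1] AU: children A:{T}, U:{A} ∪→ {A,T}; cost 1
[col 1] ALU: children AU:{A,T}, L:{G} ∪→ {A,G,T}; cost 1
[col 1] OQ: children O:{G}, Q:{A} ∪→ {A,G}; cost 1
[col 1] GOQ: children G:{A}, OQ:{A,G} ∩→ {A}; cost 0
[col 1] AGLOQU: children ALU:{A,G,T}, GOQ:{A} ∩→ {A}; cost 0
[col 2] AU: children A:{C}, U:{A} ∪→ {A,C}; cost 1
[col 2] ALU: children AU:{A,C}, L:{T} ∪→ {A,C,T}; cost 1
[col 2] OQ: children O:{G}, Q:{C} ∪→ {C,G}; cost 1
[col 2] GOQ: children G:{G}, OQ:{C,G} ∩→ {G}; cost 0
[col 2] AGLOQU: children ALU:{A,C,T}, GOQ:{G} ∪→ {A,C,G,T}; cost 1
[col 3] AU: children A:{G}, U:{C} ∪→ {C,G}; cost 1
[col 3] ALU: children AU:{C,G}, L:{T} ∪→ {C,G,T}; cost 1
[col 3] OQ: children O:{A}, Q:{G} ∪→ {A,G}; cost 1
[col 3] GOQ: children G:{C}, OQ:{A,G} ∪→ {A,C,G}; cost 1
[col 3] AGLOQU: children ALU:{C,G,T}, GOQ:{A,C,G} ∩→ {C,G}; cost 0
[col 4] AU: children A:{T}, U:{C} ∪→ {C,T}; cost 1
[col 4] ALU: children AU:{C,T}, L:{T} ∩→ {T}; cost 0
[col 4] OQ: children O:{A}, Q:{A} ∩→ {A}; cost 0
[col 4] GOQ: children G:{A}, OQ:{A} ∩→ {A}; cost 0
[col 4] AGLOQU: children ALU:{T}, GOQ:{A} ∪→ {A,T}; cost 1
[col 5] AU: children A:{G}, U:{A} ∪→ {A,G}; cost 1
[col 5] ALU: children AU:{A,G}, L:{C} ∪→ {A,C,G}; cost 1
[col 5] OQ: children O:{A}, Q:{C} ∪→ {A,C}; cost 1
[col 5] GOQ: children G:{A}, OQ:{A,C} ∩→ {A}; cost 0
[col 5] AGLOQU: children ALU:{A,C,G}, GOQ:{A} ∩→ {A}; cost 0
per-site changes: [3, 3, 4, 4, 2, 3]; total = 19

A,C,G,T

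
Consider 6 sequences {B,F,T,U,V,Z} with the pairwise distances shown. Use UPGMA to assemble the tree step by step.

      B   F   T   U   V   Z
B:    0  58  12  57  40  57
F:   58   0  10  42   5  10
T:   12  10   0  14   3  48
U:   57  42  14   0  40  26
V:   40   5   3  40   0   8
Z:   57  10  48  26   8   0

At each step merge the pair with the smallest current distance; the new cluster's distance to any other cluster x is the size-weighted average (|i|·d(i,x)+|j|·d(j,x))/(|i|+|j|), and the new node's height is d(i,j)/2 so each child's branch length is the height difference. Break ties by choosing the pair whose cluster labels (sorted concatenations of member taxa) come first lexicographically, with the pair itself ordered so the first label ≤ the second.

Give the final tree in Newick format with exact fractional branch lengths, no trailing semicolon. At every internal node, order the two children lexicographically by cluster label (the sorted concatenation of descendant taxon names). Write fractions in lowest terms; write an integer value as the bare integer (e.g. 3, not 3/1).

(B:112/5,(((F:15/4,(T:3/2,V:3/2):9/4):29/4,Z:11):17/4,U:61/4):143/20)

iteration 1: select T,V (d=3); attach at lengths (3/2, 3/2); label the merged cluster TV
  updated: d(B,TV)=26, d(F,TV)=15/2, d(TV,U)=27, d(TV,Z)=28
iteration 2: select F,TV (d=15/2); attach at lengths (15/4, 9/4); label the merged cluster FTV
  updated: d(B,FTV)=110/3, d(FTV,U)=32, d(FTV,Z)=22
iteration 3: select FTV,Z (d=22); attach at lengths (29/4, 11); label the merged cluster FTVZ
  updated: d(B,FTVZ)=167/4, d(FTVZ,U)=61/2
iteration 4: select FTVZ,U (d=61/2); attach at lengths (17/4, 61/4); label the merged cluster FTUVZ
  updated: d(B,FTUVZ)=224/5
iteration 5: select B,FTUVZ (d=224/5); attach at lengths (112/5, 143/20); label the merged cluster BFTUVZ
final tree: (B:112/5,(((F:15/4,(T:3/2,V:3/2):9/4):29/4,Z:11):17/4,U:61/4):143/20)
total length: 763/10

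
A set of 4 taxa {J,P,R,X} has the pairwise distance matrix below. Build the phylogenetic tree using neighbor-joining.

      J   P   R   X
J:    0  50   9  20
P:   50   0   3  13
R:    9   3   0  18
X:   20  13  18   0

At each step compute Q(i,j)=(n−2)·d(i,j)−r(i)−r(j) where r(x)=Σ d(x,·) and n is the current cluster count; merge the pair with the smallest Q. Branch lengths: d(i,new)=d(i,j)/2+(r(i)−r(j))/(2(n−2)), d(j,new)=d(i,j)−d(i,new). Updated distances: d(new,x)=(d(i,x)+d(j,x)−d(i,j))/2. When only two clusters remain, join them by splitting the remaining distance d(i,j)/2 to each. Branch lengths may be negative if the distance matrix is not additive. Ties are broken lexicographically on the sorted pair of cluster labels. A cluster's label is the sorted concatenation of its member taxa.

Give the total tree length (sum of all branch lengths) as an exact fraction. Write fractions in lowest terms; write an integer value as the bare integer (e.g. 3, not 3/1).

135/4

iteration 1: select J,R (d=9, Q=-91); attach at lengths (67/4, -31/4); label the merged cluster JR
  updated: d(JR,P)=22, d(JR,X)=29/2
iteration 2: select JR,P (d=22, Q=-99/2); attach at lengths (47/4, 41/4); label the merged cluster JPR
  updated: d(JPR,X)=11/4
iteration 3: select JPR,X (d=11/4); attach at lengths (11/8, 11/8); label the merged cluster JPRX
final tree: (((J:67/4,R:-31/4):47/4,P:41/4):11/8,X:11/8)
total length: 135/4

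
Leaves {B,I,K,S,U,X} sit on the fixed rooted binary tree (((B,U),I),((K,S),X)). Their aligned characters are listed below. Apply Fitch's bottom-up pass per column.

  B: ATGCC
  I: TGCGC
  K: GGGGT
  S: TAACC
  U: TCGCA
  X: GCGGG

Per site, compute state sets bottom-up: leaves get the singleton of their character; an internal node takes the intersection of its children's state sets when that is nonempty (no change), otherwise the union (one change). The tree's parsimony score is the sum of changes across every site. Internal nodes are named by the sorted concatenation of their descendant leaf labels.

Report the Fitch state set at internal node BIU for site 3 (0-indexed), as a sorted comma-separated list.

[col 0] BU: children B:{A}, U:{T} ∪→ {A,T}; cost 1
[col 0] BIU: children BU:{A,T}, I:{T} ∩→ {T}; cost 0
[col 0] KS: children K:{G}, S:{T} ∪→ {G,T}; cost 1
[col 0] KSX: children KS:{G,T}, X:{G} ∩→ {G}; cost 0
[col 0] BIKSUX: children BIU:{T}, KSX:{G} ∪→ {G,T}; cost 1
[col 1] BU: children B:{T}, U:{C} ∪→ {C,T}; cost 1
[col 1] BIU: children BU:{C,T}, I:{G} ∪→ {C,G,T}; cost 1
[col 1] KS: children K:{G}, S:{A} ∪→ {A,G}; cost 1
[col 1] KSX: children KS:{A,G}, X:{C} ∪→ {A,C,G}; cost 1
[col 1] BIKSUX: children BIU:{C,G,T}, KSX:{A,C,G} ∩→ {C,G}; cost 0
[col 2] BU: children B:{G}, U:{G} ∩→ {G}; cost 0
[col 2] BIU: children BU:{G}, I:{C} ∪→ {C,G}; cost 1
[col 2] KS: children K:{G}, S:{A} ∪→ {A,G}; cost 1
[col 2] KSX: children KS:{A,G}, X:{G} ∩→ {G}; cost 0
[col 2] BIKSUX: children BIU:{C,G}, KSX:{G} ∩→ {G}; cost 0
[col 3] BU: children B:{C}, U:{C} ∩→ {C}; cost 0
[col 3] BIU: children BU:{C}, I:{G} ∪→ {C,G}; cost 1
[col 3] KS: children K:{G}, S:{C} ∪→ {C,G}; cost 1
[col 3] KSX: children KS:{C,G}, X:{G} ∩→ {G}; cost 0
[col 3] BIKSUX: children BIU:{C,G}, KSX:{G} ∩→ {G}; cost 0
[col 4] BU: children B:{C}, U:{A} ∪→ {A,C}; cost 1
[col 4] BIU: children BU:{A,C}, I:{C} ∩→ {C}; cost 0
[col 4] KS: children K:{T}, S:{C} ∪→ {C,T}; cost 1
[col 4] KSX: children KS:{C,T}, X:{G} ∪→ {C,G,T}; cost 1
[col 4] BIKSUX: children BIU:{C}, KSX:{C,G,T} ∩→ {C}; cost 0
per-site changes: [3, 4, 2, 2, 3]; total = 14

C,G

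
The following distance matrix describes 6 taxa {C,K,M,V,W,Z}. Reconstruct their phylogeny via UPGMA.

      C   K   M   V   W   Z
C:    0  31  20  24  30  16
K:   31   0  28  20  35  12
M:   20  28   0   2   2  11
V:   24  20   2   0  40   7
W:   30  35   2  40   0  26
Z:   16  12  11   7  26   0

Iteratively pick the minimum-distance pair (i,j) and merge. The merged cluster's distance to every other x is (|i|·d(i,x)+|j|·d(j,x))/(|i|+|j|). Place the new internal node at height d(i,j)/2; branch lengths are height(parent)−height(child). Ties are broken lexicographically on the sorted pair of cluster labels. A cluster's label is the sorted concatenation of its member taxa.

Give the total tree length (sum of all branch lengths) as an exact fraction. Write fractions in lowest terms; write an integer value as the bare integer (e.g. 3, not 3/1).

step 1: merge (M,V) at d=2; branch lengths M→1, V→1; new cluster MV
  updated: d(C,MV)=22, d(K,MV)=24, d(MV,W)=21, d(MV,Z)=9
step 2: merge (MV,Z) at d=9; branch lengths MV→7/2, Z→9/2; new cluster MVZ
  updated: d(C,MVZ)=20, d(K,MVZ)=20, d(MVZ,W)=68/3
step 3: merge (C,MVZ) at d=20; branch lengths C→10, MVZ→11/2; new cluster CMVZ
  updated: d(CMVZ,K)=91/4, d(CMVZ,W)=49/2
step 4: merge (CMVZ,K) at d=91/4; branch lengths CMVZ→11/8, K→91/8; new cluster CKMVZ
  updated: d(CKMVZ,W)=133/5
step 5: merge (CKMVZ,W) at d=133/5; branch lengths CKMVZ→77/40, W→133/10; new cluster CKMVWZ
final tree: (((C:10,((M:1,V:1):7/2,Z:9/2):11/2):11/8,K:91/8):77/40,W:133/10)
total length: 2139/40

2139/40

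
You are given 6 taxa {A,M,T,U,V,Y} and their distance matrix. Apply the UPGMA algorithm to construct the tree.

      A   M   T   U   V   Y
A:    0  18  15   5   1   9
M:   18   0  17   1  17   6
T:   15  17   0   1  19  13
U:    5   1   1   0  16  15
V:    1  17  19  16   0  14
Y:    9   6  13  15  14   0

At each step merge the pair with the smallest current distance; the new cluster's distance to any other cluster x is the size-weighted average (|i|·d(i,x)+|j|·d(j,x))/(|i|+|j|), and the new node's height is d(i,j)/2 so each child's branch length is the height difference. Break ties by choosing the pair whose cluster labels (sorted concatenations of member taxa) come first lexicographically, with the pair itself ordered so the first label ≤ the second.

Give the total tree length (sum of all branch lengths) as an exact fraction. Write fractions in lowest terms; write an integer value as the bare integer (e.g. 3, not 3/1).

607/24

iteration 1: select A,V (d=1); attach at lengths (1/2, 1/2); label the merged cluster AV
  updated: d(AV,M)=35/2, d(AV,T)=17, d(AV,U)=21/2, d(AV,Y)=23/2
iteration 2: select M,U (d=1); attach at lengths (1/2, 1/2); label the merged cluster MU
  updated: d(AV,MU)=14, d(MU,T)=9, d(MU,Y)=21/2
iteration 3: select MU,T (d=9); attach at lengths (4, 9/2); label the merged cluster MTU
  updated: d(AV,MTU)=15, d(MTU,Y)=34/3
iteration 4: select MTU,Y (d=34/3); attach at lengths (7/6, 17/3); label the merged cluster MTUY
  updated: d(AV,MTUY)=113/8
iteration 5: select AV,MTUY (d=113/8); attach at lengths (105/16, 67/48); label the merged cluster AMTUVY
final tree: ((A:1/2,V:1/2):105/16,(((M:1/2,U:1/2):4,T:9/2):7/6,Y:17/3):67/48)
total length: 607/24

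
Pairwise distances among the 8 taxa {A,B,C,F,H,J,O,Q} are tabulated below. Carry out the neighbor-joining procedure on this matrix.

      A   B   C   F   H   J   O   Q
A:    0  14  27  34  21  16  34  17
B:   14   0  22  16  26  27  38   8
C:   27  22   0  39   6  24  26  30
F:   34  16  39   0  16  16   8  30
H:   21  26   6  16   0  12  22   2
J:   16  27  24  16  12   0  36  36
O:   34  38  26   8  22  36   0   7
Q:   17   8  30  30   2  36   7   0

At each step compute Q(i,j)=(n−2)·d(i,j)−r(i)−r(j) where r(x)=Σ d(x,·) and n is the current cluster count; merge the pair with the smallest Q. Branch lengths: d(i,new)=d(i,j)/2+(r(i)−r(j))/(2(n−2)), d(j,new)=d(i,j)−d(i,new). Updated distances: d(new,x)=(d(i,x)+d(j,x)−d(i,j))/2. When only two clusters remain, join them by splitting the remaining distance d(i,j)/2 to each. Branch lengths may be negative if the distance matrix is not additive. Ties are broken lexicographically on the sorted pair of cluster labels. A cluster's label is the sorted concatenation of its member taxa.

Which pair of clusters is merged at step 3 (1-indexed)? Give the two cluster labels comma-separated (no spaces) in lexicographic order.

A,J

iteration 1: select F,O (d=8, Q=-282); attach at lengths (3, 5); label the merged cluster FO
  updated: d(A,FO)=30, d(B,FO)=23, d(C,FO)=57/2, d(FO,H)=15, d(FO,J)=22, d(FO,Q)=29/2
iteration 2: select C,H (d=6, Q=-379/2); attach at lengths (171/20, -51/20); label the merged cluster CH
  updated: d(A,CH)=21, d(B,CH)=21, d(CH,FO)=75/4, d(CH,J)=15, d(CH,Q)=13
iteration 3: select A,J (d=16, Q=-150); attach at lengths (23/4, 41/4); label the merged cluster AJ
  updated: d(AJ,B)=25/2, d(AJ,CH)=10, d(AJ,FO)=18, d(AJ,Q)=37/2
iteration 4: select B,Q (d=8, Q=-189/2); attach at lengths (23/4, 9/4); label the merged cluster BQ
  updated: d(AJ,BQ)=23/2, d(BQ,CH)=13, d(BQ,FO)=59/4
iteration 5: select AJ,CH (d=10, Q=-245/4); attach at lengths (71/16, 89/16); label the merged cluster ACHJ
  updated: d(ACHJ,BQ)=29/4, d(ACHJ,FO)=107/8
iteration 6: select ACHJ,BQ (d=29/4, Q=-283/8); attach at lengths (47/16, 69/16); label the merged cluster ABCHJQ
  updated: d(ABCHJQ,FO)=167/16
iteration 7: select ABCHJQ,FO (d=167/16); attach at lengths (167/32, 167/32); label the merged cluster ABCFHJOQ
final tree: ((((A:23/4,J:41/4):71/16,(C:171/20,H:-51/20):89/16):47/16,(B:23/4,Q:9/4):69/16):167/32,(F:3,O:5):167/32)
total length: 1051/16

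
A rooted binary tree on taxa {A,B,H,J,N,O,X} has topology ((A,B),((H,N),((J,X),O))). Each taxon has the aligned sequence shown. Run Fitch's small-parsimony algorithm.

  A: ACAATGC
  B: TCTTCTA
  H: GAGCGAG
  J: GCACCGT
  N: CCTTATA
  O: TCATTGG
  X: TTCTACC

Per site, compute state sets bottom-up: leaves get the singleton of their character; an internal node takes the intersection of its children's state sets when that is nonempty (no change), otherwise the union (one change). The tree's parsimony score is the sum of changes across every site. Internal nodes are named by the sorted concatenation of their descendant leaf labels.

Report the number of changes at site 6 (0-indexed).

site 0, node AB: A={A} ∪ B={T} → {A,T} (+1)
site 0, node HN: H={G} ∪ N={C} → {C,G} (+1)
site 0, node JX: J={G} ∪ X={T} → {G,T} (+1)
site 0, node JOX: JX={G,T} ∩ O={T} → {T} (+0)
site 0, node HJNOX: HN={C,G} ∪ JOX={T} → {C,G,T} (+1)
site 0, node ABHJNOX: AB={A,T} ∩ HJNOX={C,G,T} → {T} (+0)
site 1, node AB: A={C} ∩ B={C} → {C} (+0)
site 1, node HN: H={A} ∪ N={C} → {A,C} (+1)
site 1, node JX: J={C} ∪ X={T} → {C,T} (+1)
site 1, node JOX: JX={C,T} ∩ O={C} → {C} (+0)
site 1, node HJNOX: HN={A,C} ∩ JOX={C} → {C} (+0)
site 1, node ABHJNOX: AB={C} ∩ HJNOX={C} → {C} (+0)
site 2, node AB: A={A} ∪ B={T} → {A,T} (+1)
site 2, node HN: H={G} ∪ N={T} → {G,T} (+1)
site 2, node JX: J={A} ∪ X={C} → {A,C} (+1)
site 2, node JOX: JX={A,C} ∩ O={A} → {A} (+0)
site 2, node HJNOX: HN={G,T} ∪ JOX={A} → {A,G,T} (+1)
site 2, node ABHJNOX: AB={A,T} ∩ HJNOX={A,G,T} → {A,T} (+0)
site 3, node AB: A={A} ∪ B={T} → {A,T} (+1)
site 3, node HN: H={C} ∪ N={T} → {C,T} (+1)
site 3, node JX: J={C} ∪ X={T} → {C,T} (+1)
site 3, node JOX: JX={C,T} ∩ O={T} → {T} (+0)
site 3, node HJNOX: HN={C,T} ∩ JOX={T} → {T} (+0)
site 3, node ABHJNOX: AB={A,T} ∩ HJNOX={T} → {T} (+0)
site 4, node AB: A={T} ∪ B={C} → {C,T} (+1)
site 4, node HN: H={G} ∪ N={A} → {A,G} (+1)
site 4, node JX: J={C} ∪ X={A} → {A,C} (+1)
site 4, node JOX: JX={A,C} ∪ O={T} → {A,C,T} (+1)
site 4, node HJNOX: HN={A,G} ∩ JOX={A,C,T} → {A} (+0)
site 4, node ABHJNOX: AB={C,T} ∪ HJNOX={A} → {A,C,T} (+1)
site 5, node AB: A={G} ∪ B={T} → {G,T} (+1)
site 5, node HN: H={A} ∪ N={T} → {A,T} (+1)
site 5, node JX: J={G} ∪ X={C} → {C,G} (+1)
site 5, node JOX: JX={C,G} ∩ O={G} → {G} (+0)
site 5, node HJNOX: HN={A,T} ∪ JOX={G} → {A,G,T} (+1)
site 5, node ABHJNOX: AB={G,T} ∩ HJNOX={A,G,T} → {G,T} (+0)
site 6, node AB: A={C} ∪ B={A} → {A,C} (+1)
site 6, node HN: H={G} ∪ N={A} → {A,G} (+1)
site 6, node JX: J={T} ∪ X={C} → {C,T} (+1)
site 6, node JOX: JX={C,T} ∪ O={G} → {C,G,T} (+1)
site 6, node HJNOX: HN={A,G} ∩ JOX={C,G,T} → {G} (+0)
site 6, node ABHJNOX: AB={A,C} ∪ HJNOX={G} → {A,C,G} (+1)
per-site changes: [4, 2, 4, 3, 5, 4, 5]; total = 27

5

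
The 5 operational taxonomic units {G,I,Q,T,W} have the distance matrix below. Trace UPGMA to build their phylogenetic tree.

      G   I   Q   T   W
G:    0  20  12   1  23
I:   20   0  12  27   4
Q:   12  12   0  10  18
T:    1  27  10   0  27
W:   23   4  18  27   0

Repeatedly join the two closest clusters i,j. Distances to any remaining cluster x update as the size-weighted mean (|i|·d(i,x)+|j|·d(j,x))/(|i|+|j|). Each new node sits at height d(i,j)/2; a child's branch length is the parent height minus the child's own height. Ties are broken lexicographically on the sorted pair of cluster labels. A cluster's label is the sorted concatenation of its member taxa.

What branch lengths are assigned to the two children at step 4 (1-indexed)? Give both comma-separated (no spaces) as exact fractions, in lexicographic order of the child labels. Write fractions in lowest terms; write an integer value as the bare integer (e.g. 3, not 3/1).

iteration 1: select G,T (d=1); attach at lengths (1/2, 1/2); label the merged cluster GT
  updated: d(GT,I)=47/2, d(GT,Q)=11, d(GT,W)=25
iteration 2: select I,W (d=4); attach at lengths (2, 2); label the merged cluster IW
  updated: d(GT,IW)=97/4, d(IW,Q)=15
iteration 3: select GT,Q (d=11); attach at lengths (5, 11/2); label the merged cluster GQT
  updated: d(GQT,IW)=127/6
iteration 4: select GQT,IW (d=127/6); attach at lengths (61/12, 103/12); label the merged cluster GIQTW
final tree: (((G:1/2,T:1/2):5,Q:11/2):61/12,(I:2,W:2):103/12)
total length: 175/6

61/12,103/12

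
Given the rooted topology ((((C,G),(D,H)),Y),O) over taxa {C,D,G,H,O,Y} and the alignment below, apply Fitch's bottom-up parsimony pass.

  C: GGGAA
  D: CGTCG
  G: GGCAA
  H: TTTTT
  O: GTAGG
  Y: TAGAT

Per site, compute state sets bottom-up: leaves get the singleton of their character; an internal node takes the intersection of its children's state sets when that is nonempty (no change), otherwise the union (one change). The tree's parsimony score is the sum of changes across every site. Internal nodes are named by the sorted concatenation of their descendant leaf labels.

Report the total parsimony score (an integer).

15

CG@0: {G} ∩ {G} = {G} (intersection, +0)
DH@0: {C} ∪ {T} = {C,T} (union, +1)
CDGH@0: {G} ∪ {C,T} = {C,G,T} (union, +1)
CDGHY@0: {C,G,T} ∩ {T} = {T} (intersection, +0)
CDGHOY@0: {T} ∪ {G} = {G,T} (union, +1)
CG@1: {G} ∩ {G} = {G} (intersection, +0)
DH@1: {G} ∪ {T} = {G,T} (union, +1)
CDGH@1: {G} ∩ {G,T} = {G} (intersection, +0)
CDGHY@1: {G} ∪ {A} = {A,G} (union, +1)
CDGHOY@1: {A,G} ∪ {T} = {A,G,T} (union, +1)
CG@2: {G} ∪ {C} = {C,G} (union, +1)
DH@2: {T} ∩ {T} = {T} (intersection, +0)
CDGH@2: {C,G} ∪ {T} = {C,G,T} (union, +1)
CDGHY@2: {C,G,T} ∩ {G} = {G} (intersection, +0)
CDGHOY@2: {G} ∪ {A} = {A,G} (union, +1)
CG@3: {A} ∩ {A} = {A} (intersection, +0)
DH@3: {C} ∪ {T} = {C,T} (union, +1)
CDGH@3: {A} ∪ {C,T} = {A,C,T} (union, +1)
CDGHY@3: {A,C,T} ∩ {A} = {A} (intersection, +0)
CDGHOY@3: {A} ∪ {G} = {A,G} (union, +1)
CG@4: {A} ∩ {A} = {A} (intersection, +0)
DH@4: {G} ∪ {T} = {G,T} (union, +1)
CDGH@4: {A} ∪ {G,T} = {A,G,T} (union, +1)
CDGHY@4: {A,G,T} ∩ {T} = {T} (intersection, +0)
CDGHOY@4: {T} ∪ {G} = {G,T} (union, +1)
per-site changes: [3, 3, 3, 3, 3]; total = 15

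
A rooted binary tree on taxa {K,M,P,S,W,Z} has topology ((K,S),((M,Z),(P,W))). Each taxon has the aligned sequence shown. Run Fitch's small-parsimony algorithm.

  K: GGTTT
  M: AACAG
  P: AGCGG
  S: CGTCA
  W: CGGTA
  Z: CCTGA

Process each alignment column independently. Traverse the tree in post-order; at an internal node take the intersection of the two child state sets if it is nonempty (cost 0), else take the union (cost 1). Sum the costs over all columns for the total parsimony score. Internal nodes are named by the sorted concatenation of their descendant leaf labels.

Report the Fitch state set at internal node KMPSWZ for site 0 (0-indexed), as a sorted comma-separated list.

C

[col 0] KS: children K:{G}, S:{C} ∪→ {C,G}; cost 1
[col 0] MZ: children M:{A}, Z:{C} ∪→ {A,C}; cost 1
[col 0] PW: children P:{A}, W:{C} ∪→ {A,C}; cost 1
[col 0] MPWZ: children MZ:{A,C}, PW:{A,C} ∩→ {A,C}; cost 0
[col 0] KMPSWZ: children KS:{C,G}, MPWZ:{A,C} ∩→ {C}; cost 0
[col 1] KS: children K:{G}, S:{G} ∩→ {G}; cost 0
[col 1] MZ: children M:{A}, Z:{C} ∪→ {A,C}; cost 1
[col 1] PW: children P:{G}, W:{G} ∩→ {G}; cost 0
[col 1] MPWZ: children MZ:{A,C}, PW:{G} ∪→ {A,C,G}; cost 1
[col 1] KMPSWZ: children KS:{G}, MPWZ:{A,C,G} ∩→ {G}; cost 0
[col 2] KS: children K:{T}, S:{T} ∩→ {T}; cost 0
[col 2] MZ: children M:{C}, Z:{T} ∪→ {C,T}; cost 1
[col 2] PW: children P:{C}, W:{G} ∪→ {C,G}; cost 1
[col 2] MPWZ: children MZ:{C,T}, PW:{C,G} ∩→ {C}; cost 0
[col 2] KMPSWZ: children KS:{T}, MPWZ:{C} ∪→ {C,T}; cost 1
[col 3] KS: children K:{T}, S:{C} ∪→ {C,T}; cost 1
[col 3] MZ: children M:{A}, Z:{G} ∪→ {A,G}; cost 1
[col 3] PW: children P:{G}, W:{T} ∪→ {G,T}; cost 1
[col 3] MPWZ: children MZ:{A,G}, PW:{G,T} ∩→ {G}; cost 0
[col 3] KMPSWZ: children KS:{C,T}, MPWZ:{G} ∪→ {C,G,T}; cost 1
[col 4] KS: children K:{T}, S:{A} ∪→ {A,T}; cost 1
[col 4] MZ: children M:{G}, Z:{A} ∪→ {A,G}; cost 1
[col 4] PW: children P:{G}, W:{A} ∪→ {A,G}; cost 1
[col 4] MPWZ: children MZ:{A,G}, PW:{A,G} ∩→ {A,G}; cost 0
[col 4] KMPSWZ: children KS:{A,T}, MPWZ:{A,G} ∩→ {A}; cost 0
per-site changes: [3, 2, 3, 4, 3]; total = 15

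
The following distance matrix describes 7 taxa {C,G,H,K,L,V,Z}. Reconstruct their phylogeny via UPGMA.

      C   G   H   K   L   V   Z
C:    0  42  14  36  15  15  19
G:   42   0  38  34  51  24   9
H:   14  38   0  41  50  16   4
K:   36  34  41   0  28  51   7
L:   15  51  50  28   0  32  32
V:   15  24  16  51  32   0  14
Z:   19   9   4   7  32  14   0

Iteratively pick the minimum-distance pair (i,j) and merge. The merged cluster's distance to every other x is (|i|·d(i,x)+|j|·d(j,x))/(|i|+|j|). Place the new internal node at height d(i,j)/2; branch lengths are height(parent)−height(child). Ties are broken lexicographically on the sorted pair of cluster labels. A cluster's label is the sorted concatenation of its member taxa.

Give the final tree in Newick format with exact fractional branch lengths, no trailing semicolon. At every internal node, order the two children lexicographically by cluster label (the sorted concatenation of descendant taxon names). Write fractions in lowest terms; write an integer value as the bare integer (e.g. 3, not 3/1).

1. join H+Z (d=4) ⇒ HZ; edges |H|=2, |Z|=2
  updated: d(C,HZ)=33/2, d(G,HZ)=47/2, d(HZ,K)=24, d(HZ,L)=41, d(HZ,V)=15
2. join C+L (d=15) ⇒ CL; edges |C|=15/2, |L|=15/2
  updated: d(CL,G)=93/2, d(CL,HZ)=115/4, d(CL,K)=32, d(CL,V)=47/2
3. join HZ+V (d=15) ⇒ HVZ; edges |HZ|=11/2, |V|=15/2
  updated: d(CL,HVZ)=27, d(G,HVZ)=71/3, d(HVZ,K)=33
4. join G+HVZ (d=71/3) ⇒ GHVZ; edges |G|=71/6, |HVZ|=13/3
  updated: d(CL,GHVZ)=255/8, d(GHVZ,K)=133/4
5. join CL+GHVZ (d=255/8) ⇒ CGHLVZ; edges |CL|=135/16, |GHVZ|=197/48
  updated: d(CGHLVZ,K)=197/6
6. join CGHLVZ+K (d=197/6) ⇒ CGHKLVZ; edges |CGHLVZ|=23/48, |K|=197/12
final tree: (((C:15/2,L:15/2):135/16,(G:71/6,((H:2,Z:2):11/2,V:15/2):13/3):197/48):23/48,K:197/12)
total length: 3725/48

(((C:15/2,L:15/2):135/16,(G:71/6,((H:2,Z:2):11/2,V:15/2):13/3):197/48):23/48,K:197/12)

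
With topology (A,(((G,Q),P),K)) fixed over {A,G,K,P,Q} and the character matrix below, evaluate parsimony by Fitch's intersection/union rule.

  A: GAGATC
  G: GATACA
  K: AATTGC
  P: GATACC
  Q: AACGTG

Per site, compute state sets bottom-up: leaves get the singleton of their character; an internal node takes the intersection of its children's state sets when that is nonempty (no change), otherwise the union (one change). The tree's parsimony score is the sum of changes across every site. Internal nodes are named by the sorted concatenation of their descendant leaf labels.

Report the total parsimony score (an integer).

11

site 0, node GQ: G={G} ∪ Q={A} → {A,G} (+1)
site 0, node GPQ: GQ={A,G} ∩ P={G} → {G} (+0)
site 0, node GKPQ: GPQ={G} ∪ K={A} → {A,G} (+1)
site 0, node AGKPQ: A={G} ∩ GKPQ={A,G} → {G} (+0)
site 1, node GQ: G={A} ∩ Q={A} → {A} (+0)
site 1, node GPQ: GQ={A} ∩ P={A} → {A} (+0)
site 1, node GKPQ: GPQ={A} ∩ K={A} → {A} (+0)
site 1, node AGKPQ: A={A} ∩ GKPQ={A} → {A} (+0)
site 2, node GQ: G={T} ∪ Q={C} → {C,T} (+1)
site 2, node GPQ: GQ={C,T} ∩ P={T} → {T} (+0)
site 2, node GKPQ: GPQ={T} ∩ K={T} → {T} (+0)
site 2, node AGKPQ: A={G} ∪ GKPQ={T} → {G,T} (+1)
site 3, node GQ: G={A} ∪ Q={G} → {A,G} (+1)
site 3, node GPQ: GQ={A,G} ∩ P={A} → {A} (+0)
site 3, node GKPQ: GPQ={A} ∪ K={T} → {A,T} (+1)
site 3, node AGKPQ: A={A} ∩ GKPQ={A,T} → {A} (+0)
site 4, node GQ: G={C} ∪ Q={T} → {C,T} (+1)
site 4, node GPQ: GQ={C,T} ∩ P={C} → {C} (+0)
site 4, node GKPQ: GPQ={C} ∪ K={G} → {C,G} (+1)
site 4, node AGKPQ: A={T} ∪ GKPQ={C,G} → {C,G,T} (+1)
site 5, node GQ: G={A} ∪ Q={G} → {A,G} (+1)
site 5, node GPQ: GQ={A,G} ∪ P={C} → {A,C,G} (+1)
site 5, node GKPQ: GPQ={A,C,G} ∩ K={C} → {C} (+0)
site 5, node AGKPQ: A={C} ∩ GKPQ={C} → {C} (+0)
per-site changes: [2, 0, 2, 2, 3, 2]; total = 11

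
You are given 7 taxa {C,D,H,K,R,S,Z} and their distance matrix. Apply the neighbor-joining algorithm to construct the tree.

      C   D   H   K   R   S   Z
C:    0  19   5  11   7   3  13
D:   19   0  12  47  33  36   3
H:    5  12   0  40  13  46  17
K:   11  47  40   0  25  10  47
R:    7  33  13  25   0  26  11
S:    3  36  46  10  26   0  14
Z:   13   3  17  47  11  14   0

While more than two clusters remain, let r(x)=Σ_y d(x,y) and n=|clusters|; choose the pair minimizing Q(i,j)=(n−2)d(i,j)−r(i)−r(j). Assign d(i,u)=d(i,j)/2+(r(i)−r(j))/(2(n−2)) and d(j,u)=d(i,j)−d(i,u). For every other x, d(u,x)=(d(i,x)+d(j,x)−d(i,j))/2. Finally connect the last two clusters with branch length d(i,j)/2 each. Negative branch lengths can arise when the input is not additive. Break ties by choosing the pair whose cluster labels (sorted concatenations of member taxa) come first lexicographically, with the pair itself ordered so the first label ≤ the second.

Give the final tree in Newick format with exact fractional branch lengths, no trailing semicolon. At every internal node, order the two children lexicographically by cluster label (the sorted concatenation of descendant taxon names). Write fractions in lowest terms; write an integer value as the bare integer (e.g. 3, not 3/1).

step 1: merge (K,S) at d=10, Q=-265; branch lengths K→19/2, S→1/2; new cluster KS
  updated: d(C,KS)=2, d(D,KS)=73/2, d(H,KS)=38, d(KS,R)=41/2, d(KS,Z)=51/2
step 2: merge (D,Z) at d=3, Q=-161; branch lengths D→23/4, Z→-11/4; new cluster DZ
  updated: d(C,DZ)=29/2, d(DZ,H)=13, d(DZ,KS)=59/2, d(DZ,R)=41/2
step 3: merge (C,KS) at d=2, Q=-225/2; branch lengths C→-37/4, KS→45/4; new cluster CKS
  updated: d(CKS,DZ)=21, d(CKS,H)=41/2, d(CKS,R)=51/4
step 4: merge (CKS,R) at d=51/4, Q=-75; branch lengths CKS→67/8, R→35/8; new cluster CKRS
  updated: d(CKRS,DZ)=115/8, d(CKRS,H)=83/8
step 5: merge (CKRS,DZ) at d=115/8, Q=-151/4; branch lengths CKRS→47/8, DZ→17/2; new cluster CDKRSZ
  updated: d(CDKRSZ,H)=9/2
step 6: merge (CDKRSZ,H) at d=9/2; branch lengths CDKRSZ→9/4, H→9/4; new cluster CDHKRSZ
final tree: ((((C:-37/4,(K:19/2,S:1/2):45/4):67/8,R:35/8):47/8,(D:23/4,Z:-11/4):17/2):9/4,H:9/4)
total length: 373/8

((((C:-37/4,(K:19/2,S:1/2):45/4):67/8,R:35/8):47/8,(D:23/4,Z:-11/4):17/2):9/4,H:9/4)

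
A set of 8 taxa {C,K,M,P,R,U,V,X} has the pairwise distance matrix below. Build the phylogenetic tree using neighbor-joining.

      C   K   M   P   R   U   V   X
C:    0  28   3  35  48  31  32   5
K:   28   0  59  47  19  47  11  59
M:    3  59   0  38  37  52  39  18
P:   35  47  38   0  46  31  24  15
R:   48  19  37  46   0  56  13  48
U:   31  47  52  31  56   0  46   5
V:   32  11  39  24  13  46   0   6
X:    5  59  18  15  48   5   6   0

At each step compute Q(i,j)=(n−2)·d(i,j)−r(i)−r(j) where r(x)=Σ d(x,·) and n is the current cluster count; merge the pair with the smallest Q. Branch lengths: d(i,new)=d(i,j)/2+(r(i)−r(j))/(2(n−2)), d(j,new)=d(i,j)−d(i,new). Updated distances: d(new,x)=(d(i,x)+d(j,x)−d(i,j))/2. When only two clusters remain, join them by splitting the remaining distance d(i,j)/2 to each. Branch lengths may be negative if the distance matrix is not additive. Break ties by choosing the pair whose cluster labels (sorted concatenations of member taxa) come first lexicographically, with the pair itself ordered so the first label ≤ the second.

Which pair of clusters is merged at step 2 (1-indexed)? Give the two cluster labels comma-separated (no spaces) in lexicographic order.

KR,V

iteration 1: select K,R (d=19, Q=-423); attach at lengths (39/4, 37/4); label the merged cluster KR
  updated: d(C,KR)=57/2, d(KR,M)=77/2, d(KR,P)=37, d(KR,U)=42, d(KR,V)=5/2, d(KR,X)=44
iteration 2: select KR,V (d=5/2, Q=-659/2); attach at lengths (111/20, -61/20); label the merged cluster KRV
  updated: d(C,KRV)=29, d(KRV,M)=75/2, d(KRV,P)=117/4, d(KRV,U)=171/4, d(KRV,X)=95/4
iteration 3: select C,M (d=3, Q=-479/2); attach at lengths (-67/16, 115/16); label the merged cluster CM
  updated: d(CM,KRV)=127/4, d(CM,P)=35, d(CM,U)=40, d(CM,X)=10
iteration 4: select U,X (d=5, Q=-315/2); attach at lengths (40/3, -25/3); label the merged cluster UX
  updated: d(CM,UX)=45/2, d(KRV,UX)=123/4, d(P,UX)=41/2
iteration 5: select CM,UX (d=45/2, Q=-118); attach at lengths (121/8, 59/8); label the merged cluster CMUX
  updated: d(CMUX,KRV)=20, d(CMUX,P)=33/2
iteration 6: select CMUX,KRV (d=20, Q=-263/4); attach at lengths (29/8, 131/8); label the merged cluster CKMRUVX
  updated: d(CKMRUVX,P)=103/8
iteration 7: select CKMRUVX,P (d=103/8); attach at lengths (103/16, 103/16); label the merged cluster CKMPRUVX
final tree: ((((C:-67/16,M:115/16):121/8,(U:40/3,X:-25/3):59/8):29/8,((K:39/4,R:37/4):111/20,V:-61/20):131/8):103/16,P:103/16)
total length: 679/8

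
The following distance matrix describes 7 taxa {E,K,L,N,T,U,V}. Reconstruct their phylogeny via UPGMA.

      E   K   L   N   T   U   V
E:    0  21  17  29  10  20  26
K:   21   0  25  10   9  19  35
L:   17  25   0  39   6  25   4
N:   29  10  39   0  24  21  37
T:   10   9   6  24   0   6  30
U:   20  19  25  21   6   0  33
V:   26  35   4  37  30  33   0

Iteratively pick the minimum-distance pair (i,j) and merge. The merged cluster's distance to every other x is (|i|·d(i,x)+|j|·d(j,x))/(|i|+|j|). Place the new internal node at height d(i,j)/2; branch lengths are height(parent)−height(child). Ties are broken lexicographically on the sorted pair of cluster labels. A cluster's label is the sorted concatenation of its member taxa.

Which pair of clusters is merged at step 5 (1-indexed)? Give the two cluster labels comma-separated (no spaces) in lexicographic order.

iteration 1: select L,V (d=4); attach at lengths (2, 2); label the merged cluster LV
  updated: d(E,LV)=43/2, d(K,LV)=30, d(LV,N)=38, d(LV,T)=18, d(LV,U)=29
iteration 2: select T,U (d=6); attach at lengths (3, 3); label the merged cluster TU
  updated: d(E,TU)=15, d(K,TU)=14, d(LV,TU)=47/2, d(N,TU)=45/2
iteration 3: select K,N (d=10); attach at lengths (5, 5); label the merged cluster KN
  updated: d(E,KN)=25, d(KN,LV)=34, d(KN,TU)=73/4
iteration 4: select E,TU (d=15); attach at lengths (15/2, 9/2); label the merged cluster ETU
  updated: d(ETU,KN)=41/2, d(ETU,LV)=137/6
iteration 5: select ETU,KN (d=41/2); attach at lengths (11/4, 21/4); label the merged cluster EKNTU
  updated: d(EKNTU,LV)=273/10
iteration 6: select EKNTU,LV (d=273/10); attach at lengths (17/5, 233/20); label the merged cluster EKLNTUV
final tree: (((E:15/2,(T:3,U:3):9/2):11/4,(K:5,N:5):21/4):17/5,(L:2,V:2):233/20)
total length: 1101/20

ETU,KN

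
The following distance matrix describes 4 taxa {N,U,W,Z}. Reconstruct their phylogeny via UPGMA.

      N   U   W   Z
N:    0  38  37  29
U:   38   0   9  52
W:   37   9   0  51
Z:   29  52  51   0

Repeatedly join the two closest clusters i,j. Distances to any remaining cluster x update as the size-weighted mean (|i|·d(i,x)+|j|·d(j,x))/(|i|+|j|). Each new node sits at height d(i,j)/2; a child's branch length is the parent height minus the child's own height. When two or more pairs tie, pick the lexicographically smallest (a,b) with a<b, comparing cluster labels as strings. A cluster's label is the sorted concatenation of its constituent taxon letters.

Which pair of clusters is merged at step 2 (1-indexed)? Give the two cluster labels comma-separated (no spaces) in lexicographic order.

N,Z

step 1: merge (U,W) at d=9; branch lengths U→9/2, W→9/2; new cluster UW
  updated: d(N,UW)=75/2, d(UW,Z)=103/2
step 2: merge (N,Z) at d=29; branch lengths N→29/2, Z→29/2; new cluster NZ
  updated: d(NZ,UW)=89/2
step 3: merge (NZ,UW) at d=89/2; branch lengths NZ→31/4, UW→71/4; new cluster NUWZ
final tree: ((N:29/2,Z:29/2):31/4,(U:9/2,W:9/2):71/4)
total length: 127/2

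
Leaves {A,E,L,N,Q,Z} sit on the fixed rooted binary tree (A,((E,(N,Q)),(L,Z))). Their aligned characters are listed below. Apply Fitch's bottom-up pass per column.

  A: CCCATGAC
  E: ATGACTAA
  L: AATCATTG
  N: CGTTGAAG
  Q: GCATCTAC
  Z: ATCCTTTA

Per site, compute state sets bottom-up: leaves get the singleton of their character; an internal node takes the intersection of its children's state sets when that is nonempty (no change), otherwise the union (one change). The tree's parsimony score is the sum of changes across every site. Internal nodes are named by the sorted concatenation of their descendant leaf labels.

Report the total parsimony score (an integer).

23

[col 0] NQ: children N:{C}, Q:{G} ∪→ {C,G}; cost 1
[col 0] ENQ: children E:{A}, NQ:{C,G} ∪→ {A,C,G}; cost 1
[col 0] LZ: children L:{A}, Z:{A} ∩→ {A}; cost 0
[col 0] ELNQZ: children ENQ:{A,C,G}, LZ:{A} ∩→ {A}; cost 0
[col 0] AELNQZ: children A:{C}, ELNQZ:{A} ∪→ {A,C}; cost 1
[col 1] NQ: children N:{G}, Q:{C} ∪→ {C,G}; cost 1
[col 1] ENQ: children E:{T}, NQ:{C,G} ∪→ {C,G,T}; cost 1
[col 1] LZ: children L:{A}, Z:{T} ∪→ {A,T}; cost 1
[col 1] ELNQZ: children ENQ:{C,G,T}, LZ:{A,T} ∩→ {T}; cost 0
[col 1] AELNQZ: children A:{C}, ELNQZ:{T} ∪→ {C,T}; cost 1
[col 2] NQ: children N:{T}, Q:{A} ∪→ {A,T}; cost 1
[col 2] ENQ: children E:{G}, NQ:{A,T} ∪→ {A,G,T}; cost 1
[col 2] LZ: children L:{T}, Z:{C} ∪→ {C,T}; cost 1
[col 2] ELNQZ: children ENQ:{A,G,T}, LZ:{C,T} ∩→ {T}; cost 0
[col 2] AELNQZ: children A:{C}, ELNQZ:{T} ∪→ {C,T}; cost 1
[col 3] NQ: children N:{T}, Q:{T} ∩→ {T}; cost 0
[col 3] ENQ: children E:{A}, NQ:{T} ∪→ {A,T}; cost 1
[col 3] LZ: children L:{C}, Z:{C} ∩→ {C}; cost 0
[col 3] ELNQZ: children ENQ:{A,T}, LZ:{C} ∪→ {A,C,T}; cost 1
[col 3] AELNQZ: children A:{A}, ELNQZ:{A,C,T} ∩→ {A}; cost 0
[col 4] NQ: children N:{G}, Q:{C} ∪→ {C,G}; cost 1
[col 4] ENQ: children E:{C}, NQ:{C,G} ∩→ {C}; cost 0
[col 4] LZ: children L:{A}, Z:{T} ∪→ {A,T}; cost 1
[col 4] ELNQZ: children ENQ:{C}, LZ:{A,T} ∪→ {A,C,T}; cost 1
[col 4] AELNQZ: children A:{T}, ELNQZ:{A,C,T} ∩→ {T}; cost 0
[col 5] NQ: children N:{A}, Q:{T} ∪→ {A,T}; cost 1
[col 5] ENQ: children E:{T}, NQ:{A,T} ∩→ {T}; cost 0
[col 5] LZ: children L:{T}, Z:{T} ∩→ {T}; cost 0
[col 5] ELNQZ: children ENQ:{T}, LZ:{T} ∩→ {T}; cost 0
[col 5] AELNQZ: children A:{G}, ELNQZ:{T} ∪→ {G,T}; cost 1
[col 6] NQ: children N:{A}, Q:{A} ∩→ {A}; cost 0
[col 6] ENQ: children E:{A}, NQ:{A} ∩→ {A}; cost 0
[col 6] LZ: children L:{T}, Z:{T} ∩→ {T}; cost 0
[col 6] ELNQZ: children ENQ:{A}, LZ:{T} ∪→ {A,T}; cost 1
[col 6] AELNQZ: children A:{A}, ELNQZ:{A,T} ∩→ {A}; cost 0
[col 7] NQ: children N:{G}, Q:{C} ∪→ {C,G}; cost 1
[col 7] ENQ: children E:{A}, NQ:{C,G} ∪→ {A,C,G}; cost 1
[col 7] LZ: children L:{G}, Z:{A} ∪→ {A,G}; cost 1
[col 7] ELNQZ: children ENQ:{A,C,G}, LZ:{A,G} ∩→ {A,G}; cost 0
[col 7] AELNQZ: children A:{C}, ELNQZ:{A,G} ∪→ {A,C,G}; cost 1
per-site changes: [3, 4, 4, 2, 3, 2, 1, 4]; total = 23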